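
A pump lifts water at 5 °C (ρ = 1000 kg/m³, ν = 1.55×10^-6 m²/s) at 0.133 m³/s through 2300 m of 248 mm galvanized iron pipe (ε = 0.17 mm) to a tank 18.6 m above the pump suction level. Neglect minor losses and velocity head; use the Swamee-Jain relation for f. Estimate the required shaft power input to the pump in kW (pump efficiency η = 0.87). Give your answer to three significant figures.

V = 4Q/(πD²) = 2.753 m/s; Re = 4.41×10^5; ε/D = 6.85×10^-4; f = 0.01895
h_f = f(L/D)V²/2g = 67.89 m
Total head H = z + h_f = 18.6 + 67.89 = 86.49 m
P_hyd = ρgQH = 1000·9.81·0.133·86.49 = 112.8 kW
P_shaft = P_hyd/η = 112.8/0.87 = 129.7 kW

P_shaft ≈ 130 kW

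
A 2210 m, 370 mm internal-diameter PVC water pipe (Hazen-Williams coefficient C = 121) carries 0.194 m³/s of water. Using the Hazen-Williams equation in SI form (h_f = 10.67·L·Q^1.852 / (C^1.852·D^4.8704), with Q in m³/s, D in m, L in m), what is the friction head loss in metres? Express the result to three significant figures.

h_f ≈ 19.9 m

h_f = 10.67·2210·0.194^1.852 / (121^1.852·0.370^4.8704) = 19.92 m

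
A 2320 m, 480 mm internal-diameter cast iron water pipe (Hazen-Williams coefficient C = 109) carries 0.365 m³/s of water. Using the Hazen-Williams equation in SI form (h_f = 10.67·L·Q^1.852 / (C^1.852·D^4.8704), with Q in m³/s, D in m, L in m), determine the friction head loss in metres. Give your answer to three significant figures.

h_f = 10.67·2320·0.365^1.852 / (109^1.852·0.480^4.8704) = 23.02 m

h_f ≈ 23.0 m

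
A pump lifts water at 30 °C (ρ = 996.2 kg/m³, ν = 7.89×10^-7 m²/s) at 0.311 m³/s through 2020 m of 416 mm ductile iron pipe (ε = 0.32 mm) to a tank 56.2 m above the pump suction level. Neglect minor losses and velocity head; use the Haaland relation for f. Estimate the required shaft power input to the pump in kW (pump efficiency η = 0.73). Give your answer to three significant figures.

P_shaft ≈ 335 kW

V = 4Q/(πD²) = 2.288 m/s; Re = 1.21×10^6; ε/D = 7.69×10^-4; f = 0.01874
h_f = f(L/D)V²/2g = 24.29 m
Total head H = z + h_f = 56.2 + 24.29 = 80.49 m
P_hyd = ρgQH = 996.2·9.81·0.311·80.49 = 244.6 kW
P_shaft = P_hyd/η = 244.6/0.73 = 335.1 kW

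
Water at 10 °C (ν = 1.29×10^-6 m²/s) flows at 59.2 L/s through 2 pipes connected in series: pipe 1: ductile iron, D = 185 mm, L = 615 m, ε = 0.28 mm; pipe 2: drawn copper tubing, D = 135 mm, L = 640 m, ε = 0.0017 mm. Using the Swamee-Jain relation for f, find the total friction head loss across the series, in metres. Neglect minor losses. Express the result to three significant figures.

H ≈ 74.9 m

Pipe 1: V = 2.202 m/s, Re = 3.16×10^5, ε/D = 0.00151, f = 0.02262, h_1 = f(L/D)V²/2g = 18.59 m
Pipe 2: V = 4.136 m/s, Re = 4.33×10^5, ε/D = 1.26×10^-5, f = 0.01362, h_2 = f(L/D)V²/2g = 56.29 m
Series → Q common, losses add: H = Σh = 74.88 m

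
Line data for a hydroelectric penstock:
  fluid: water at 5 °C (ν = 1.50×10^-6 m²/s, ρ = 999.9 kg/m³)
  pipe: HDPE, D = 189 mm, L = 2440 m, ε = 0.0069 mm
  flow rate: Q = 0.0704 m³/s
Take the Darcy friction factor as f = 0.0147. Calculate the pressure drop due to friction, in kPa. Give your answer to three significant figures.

Δp ≈ 597 kPa

V = 4Q/(πD²) = 4·0.0704/(π·0.189²) = 2.509 m/s
h_f = f(L/D)V²/(2g) = 0.01470·(2440/0.189)·2.509²/(2·9.81) = 60.91 m
Δp = ρg·h_f = 999.9·9.81·60.91 = 597.4 kPa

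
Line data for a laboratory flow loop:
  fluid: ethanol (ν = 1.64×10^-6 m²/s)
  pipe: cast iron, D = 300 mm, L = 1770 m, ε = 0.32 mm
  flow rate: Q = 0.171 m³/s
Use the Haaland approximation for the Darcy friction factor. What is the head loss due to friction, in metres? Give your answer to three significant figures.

V = 4Q/(πD²) = 4·0.171/(π·0.300²) = 2.419 m/s
Re = VD/ν = 2.419·0.300/1.64×10^-6 = 4.43×10^5 → turbulent
ε/D = 0.32/300 = 0.00107
Haaland: f = 0.02055
h_f = f(L/D)V²/(2g) = 0.02055·(1770/0.300)·2.419²/(2·9.81) = 36.16 m

h_f ≈ 36.2 m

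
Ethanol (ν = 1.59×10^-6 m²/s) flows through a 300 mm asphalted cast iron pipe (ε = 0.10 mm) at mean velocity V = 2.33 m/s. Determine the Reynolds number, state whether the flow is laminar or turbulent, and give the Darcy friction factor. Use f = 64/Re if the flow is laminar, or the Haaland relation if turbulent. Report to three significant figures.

Re ≈ 4.40×10^5; turbulent; f ≈ 0.0165

Re = VD/ν = 2.330·0.300/1.59×10^-6 = 4.40×10^5
Re > 4000 → turbulent; ε/D = 3.33×10^-4
Haaland: f = 0.01655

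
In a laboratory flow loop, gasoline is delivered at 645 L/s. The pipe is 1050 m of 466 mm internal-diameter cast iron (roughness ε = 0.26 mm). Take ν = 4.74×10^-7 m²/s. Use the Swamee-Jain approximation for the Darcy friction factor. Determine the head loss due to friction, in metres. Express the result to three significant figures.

h_f ≈ 28.4 m

V = 4Q/(πD²) = 4·0.645/(π·0.466²) = 3.782 m/s
Re = VD/ν = 3.782·0.466/4.74×10^-7 = 3.72×10^6 → turbulent
ε/D = 0.26/466 = 5.58×10^-4
Swamee-Jain: f = 0.01730
h_f = f(L/D)V²/(2g) = 0.01730·(1050/0.466)·3.782²/(2·9.81) = 28.41 m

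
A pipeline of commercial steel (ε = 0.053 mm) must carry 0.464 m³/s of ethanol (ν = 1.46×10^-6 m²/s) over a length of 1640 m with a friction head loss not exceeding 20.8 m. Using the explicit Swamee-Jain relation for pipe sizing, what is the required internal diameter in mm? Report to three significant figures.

D ≈ 459 mm

Swamee-Jain (Type III): D = 0.66·[ε^1.25·(LQ²/(gh_f))^4.75 + ν·Q^9.4·(L/(gh_f))^5.2]^0.04
LQ²/(gh_f) = 1.730; L/(gh_f) = 8.037
Term 1 = ε^1.25·(…)^4.75 = 6.12×10^-5; Term 2 = ν·Q^9.4·(…)^5.2 = 5.45×10^-5
D = 0.66·(6.12×10^-5 + 5.45×10^-5)^0.04 = 0.4593 m = 459 mm
Check: V = 2.80 m/s, Re = 8.81×10^5, f = 0.01387, h_f = 19.8 m ≈ 20.8 m ✓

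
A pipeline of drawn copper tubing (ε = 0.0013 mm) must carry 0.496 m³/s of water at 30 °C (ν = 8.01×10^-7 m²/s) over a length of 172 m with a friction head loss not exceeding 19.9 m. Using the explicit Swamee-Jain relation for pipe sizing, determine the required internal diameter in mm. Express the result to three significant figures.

Swamee-Jain (Type III): D = 0.66·[ε^1.25·(LQ²/(gh_f))^4.75 + ν·Q^9.4·(L/(gh_f))^5.2]^0.04
LQ²/(gh_f) = 0.2168; L/(gh_f) = 0.8811
Term 1 = ε^1.25·(…)^4.75 = 3.08×10^-11; Term 2 = ν·Q^9.4·(…)^5.2 = 5.69×10^-10
D = 0.66·(3.08×10^-11 + 5.69×10^-10)^0.04 = 0.2823 m = 282 mm
Check: V = 7.93 m/s, Re = 2.79×10^6, f = 0.01005, h_f = 19.6 m ≈ 19.9 m ✓

D ≈ 282 mm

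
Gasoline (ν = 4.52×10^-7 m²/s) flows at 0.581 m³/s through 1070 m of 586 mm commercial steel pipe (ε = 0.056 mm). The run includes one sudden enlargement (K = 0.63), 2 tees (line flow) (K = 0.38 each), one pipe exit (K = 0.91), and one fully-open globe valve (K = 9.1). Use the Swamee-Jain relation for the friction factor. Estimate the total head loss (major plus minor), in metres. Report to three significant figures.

V = 4Q/(πD²) = 2.154 m/s; V²/2g = 0.2365 m
Re = 2.79×10^6, ε/D = 9.56×10^-5 → f = 0.01258 (Swamee-Jain)
Major: h_f = f(L/D)·V²/2g = 0.01258·1826·0.2365 = 5.435 m
Minor: ΣK = 11.4; h_m = ΣK·V²/2g = 2.696 m
Total H_L = 5.435 + 2.696 = 8.131 m

H_L ≈ 8.13 m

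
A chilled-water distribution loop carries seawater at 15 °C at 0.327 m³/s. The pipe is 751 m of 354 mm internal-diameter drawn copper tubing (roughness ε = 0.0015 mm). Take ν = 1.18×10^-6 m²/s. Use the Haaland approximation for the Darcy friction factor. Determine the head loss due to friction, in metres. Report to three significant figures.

h_f ≈ 13.9 m

V = 4Q/(πD²) = 4·0.327/(π·0.354²) = 3.322 m/s
Re = VD/ν = 3.322·0.354/1.18×10^-6 = 9.97×10^5 → turbulent
ε/D = 0.0015/354 = 4.24×10^-6
Haaland: f = 0.01166
h_f = f(L/D)V²/(2g) = 0.01166·(751/0.354)·3.322²/(2·9.81) = 13.92 m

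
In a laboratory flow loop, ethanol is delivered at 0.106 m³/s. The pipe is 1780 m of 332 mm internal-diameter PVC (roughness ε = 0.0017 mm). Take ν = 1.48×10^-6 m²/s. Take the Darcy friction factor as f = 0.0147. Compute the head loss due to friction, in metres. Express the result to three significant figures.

V = 4Q/(πD²) = 4·0.106/(π·0.332²) = 1.224 m/s
h_f = f(L/D)V²/(2g) = 0.01470·(1780/0.332)·1.224²/(2·9.81) = 6.023 m

h_f ≈ 6.02 m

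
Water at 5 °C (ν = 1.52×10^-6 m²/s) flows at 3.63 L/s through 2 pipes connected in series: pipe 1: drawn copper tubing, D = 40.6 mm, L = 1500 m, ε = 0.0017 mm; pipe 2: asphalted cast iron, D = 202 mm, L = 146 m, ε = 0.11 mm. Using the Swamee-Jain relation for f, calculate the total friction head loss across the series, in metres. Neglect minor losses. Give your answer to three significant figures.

H ≈ 284 m

Pipe 1: V = 2.804 m/s, Re = 7.49×10^4, ε/D = 4.19×10^-5, f = 0.01921, h_1 = f(L/D)V²/2g = 284.4 m
Pipe 2: V = 0.1133 m/s, Re = 1.51×10^4, ε/D = 5.45×10^-4, f = 0.02890, h_2 = f(L/D)V²/2g = 0.01366 m
Series → Q common, losses add: H = Σh = 284.4 m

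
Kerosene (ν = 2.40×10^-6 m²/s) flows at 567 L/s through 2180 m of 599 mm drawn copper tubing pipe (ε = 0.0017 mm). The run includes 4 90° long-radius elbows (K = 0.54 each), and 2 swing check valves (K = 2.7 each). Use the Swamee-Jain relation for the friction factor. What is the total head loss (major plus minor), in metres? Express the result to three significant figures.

V = 4Q/(πD²) = 2.012 m/s; V²/2g = 0.2063 m
Re = 5.02×10^5, ε/D = 2.84×10^-6 → f = 0.01313 (Swamee-Jain)
Major: h_f = f(L/D)·V²/2g = 0.01313·3639·0.2063 = 9.857 m
Minor: ΣK = 7.56; h_m = ΣK·V²/2g = 1.560 m
Total H_L = 9.857 + 1.560 = 11.42 m

H_L ≈ 11.4 m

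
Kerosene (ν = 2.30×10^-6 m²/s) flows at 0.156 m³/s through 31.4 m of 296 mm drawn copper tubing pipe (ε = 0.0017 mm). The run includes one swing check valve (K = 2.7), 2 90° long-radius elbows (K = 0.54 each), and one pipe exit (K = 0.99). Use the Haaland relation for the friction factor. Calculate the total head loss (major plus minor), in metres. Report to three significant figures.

V = 4Q/(πD²) = 2.267 m/s; V²/2g = 0.2619 m
Re = 2.92×10^5, ε/D = 5.74×10^-6 → f = 0.01446 (Haaland)
Major: h_f = f(L/D)·V²/2g = 0.01446·106.1·0.2619 = 0.4019 m
Minor: ΣK = 4.77; h_m = ΣK·V²/2g = 1.249 m
Total H_L = 0.4019 + 1.249 = 1.651 m

H_L ≈ 1.65 m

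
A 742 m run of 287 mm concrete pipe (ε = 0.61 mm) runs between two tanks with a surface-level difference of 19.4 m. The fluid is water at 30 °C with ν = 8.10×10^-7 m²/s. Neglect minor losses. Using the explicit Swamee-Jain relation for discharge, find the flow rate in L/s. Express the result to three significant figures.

Swamee-Jain (Type II): Q = -0.965·√(gD⁵h_f/L)·ln[ε/(3.7D) + √(3.17ν²L/(gD³h_f))]
√(gD⁵h_f/L) = √(9.81·0.287⁵·19.4/742) = 0.02235
ε/(3.7D) = 5.74×10^-4; √(3.17ν²L/(gD³h_f)) = 1.85×10^-5
Q = -0.965·0.02235·ln(5.930×10^-4) = 0.1602 m³/s
Check: V = 2.48 m/s, Re = 8.78×10^5, f = 0.02409, h_f = 19.5 m ≈ 19.4 m ✓

Q ≈ 160 L/s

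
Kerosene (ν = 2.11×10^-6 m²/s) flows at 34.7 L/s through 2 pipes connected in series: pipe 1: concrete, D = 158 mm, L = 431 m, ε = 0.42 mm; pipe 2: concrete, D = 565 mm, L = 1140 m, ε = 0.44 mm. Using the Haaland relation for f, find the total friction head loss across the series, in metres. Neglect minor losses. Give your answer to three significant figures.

Pipe 1: V = 1.770 m/s, Re = 1.33×10^5, ε/D = 0.00266, f = 0.02632, h_1 = f(L/D)V²/2g = 11.46 m
Pipe 2: V = 0.1384 m/s, Re = 3.71×10^4, ε/D = 7.79×10^-4, f = 0.02422, h_2 = f(L/D)V²/2g = 0.04770 m
Series → Q common, losses add: H = Σh = 11.51 m

H ≈ 11.5 m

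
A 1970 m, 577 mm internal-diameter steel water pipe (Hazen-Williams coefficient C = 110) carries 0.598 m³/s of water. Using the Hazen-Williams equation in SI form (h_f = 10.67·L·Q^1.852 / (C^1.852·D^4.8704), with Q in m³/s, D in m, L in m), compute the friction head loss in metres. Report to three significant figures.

h_f ≈ 19.6 m

h_f = 10.67·1970·0.598^1.852 / (110^1.852·0.577^4.8704) = 19.57 m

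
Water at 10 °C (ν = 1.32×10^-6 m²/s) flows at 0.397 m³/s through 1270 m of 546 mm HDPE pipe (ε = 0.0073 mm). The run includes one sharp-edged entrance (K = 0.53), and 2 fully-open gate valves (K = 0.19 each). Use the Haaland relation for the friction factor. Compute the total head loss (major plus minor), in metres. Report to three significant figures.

V = 4Q/(πD²) = 1.696 m/s; V²/2g = 0.1465 m
Re = 7.01×10^5, ε/D = 1.34×10^-5 → f = 0.01250 (Haaland)
Major: h_f = f(L/D)·V²/2g = 0.01250·2326·0.1465 = 4.261 m
Minor: ΣK = 0.910; h_m = ΣK·V²/2g = 0.1333 m
Total H_L = 4.261 + 0.1333 = 4.394 m

H_L ≈ 4.39 m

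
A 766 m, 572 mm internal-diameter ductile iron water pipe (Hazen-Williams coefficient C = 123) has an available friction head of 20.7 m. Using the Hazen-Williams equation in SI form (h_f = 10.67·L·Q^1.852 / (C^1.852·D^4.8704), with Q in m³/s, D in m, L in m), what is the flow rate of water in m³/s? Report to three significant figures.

Rearranging: Q = [h_f·C^1.852·D^4.8704 / (10.67·L)]^(1/1.852)
Q = [20.7·123^1.852·0.572^4.8704 / (10.67·766)]^0.540 = 1.122 m³/s

Q ≈ 1.12 m³/s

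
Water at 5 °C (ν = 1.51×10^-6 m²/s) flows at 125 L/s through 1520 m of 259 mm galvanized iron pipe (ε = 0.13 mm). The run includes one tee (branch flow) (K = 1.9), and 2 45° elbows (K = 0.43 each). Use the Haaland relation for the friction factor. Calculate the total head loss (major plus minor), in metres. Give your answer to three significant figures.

V = 4Q/(πD²) = 2.373 m/s; V²/2g = 0.2869 m
Re = 4.07×10^5, ε/D = 5.02×10^-4 → f = 0.01776 (Haaland)
Major: h_f = f(L/D)·V²/2g = 0.01776·5869·0.2869 = 29.91 m
Minor: ΣK = 2.76; h_m = ΣK·V²/2g = 0.7919 m
Total H_L = 29.91 + 0.7919 = 30.70 m

H_L ≈ 30.7 m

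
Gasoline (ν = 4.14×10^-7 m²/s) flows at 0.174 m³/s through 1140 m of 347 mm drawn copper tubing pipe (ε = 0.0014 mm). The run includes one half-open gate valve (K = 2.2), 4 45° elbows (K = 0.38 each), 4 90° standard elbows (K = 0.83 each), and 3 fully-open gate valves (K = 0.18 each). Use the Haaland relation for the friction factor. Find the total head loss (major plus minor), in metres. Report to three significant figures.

V = 4Q/(πD²) = 1.840 m/s; V²/2g = 0.1725 m
Re = 1.54×10^6, ε/D = 4.03×10^-6 → f = 0.01088 (Haaland)
Major: h_f = f(L/D)·V²/2g = 0.01088·3285·0.1725 = 6.167 m
Minor: ΣK = 7.58; h_m = ΣK·V²/2g = 1.308 m
Total H_L = 6.167 + 1.308 = 7.475 m

H_L ≈ 7.47 m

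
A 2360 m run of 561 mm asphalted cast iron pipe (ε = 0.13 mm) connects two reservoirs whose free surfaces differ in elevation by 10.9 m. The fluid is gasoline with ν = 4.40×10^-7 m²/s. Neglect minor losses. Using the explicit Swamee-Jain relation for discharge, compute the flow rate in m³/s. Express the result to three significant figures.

Q ≈ 0.462 m³/s

Swamee-Jain (Type II): Q = -0.965·√(gD⁵h_f/L)·ln[ε/(3.7D) + √(3.17ν²L/(gD³h_f))]
√(gD⁵h_f/L) = √(9.81·0.561⁵·10.9/2360) = 0.05018
ε/(3.7D) = 6.26×10^-5; √(3.17ν²L/(gD³h_f)) = 8.76×10^-6
Q = -0.965·0.05018·ln(7.139×10^-5) = 0.4623 m³/s
Check: V = 1.87 m/s, Re = 2.38×10^6, f = 0.01461, h_f = 11.0 m ≈ 10.9 m ✓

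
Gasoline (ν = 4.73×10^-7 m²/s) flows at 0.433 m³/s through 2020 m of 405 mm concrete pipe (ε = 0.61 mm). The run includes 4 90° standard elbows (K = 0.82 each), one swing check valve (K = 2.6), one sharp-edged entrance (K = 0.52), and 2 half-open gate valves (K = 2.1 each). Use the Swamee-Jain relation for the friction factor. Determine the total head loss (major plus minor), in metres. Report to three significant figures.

V = 4Q/(πD²) = 3.361 m/s; V²/2g = 0.5758 m
Re = 2.88×10^6, ε/D = 0.00151 → f = 0.02187 (Swamee-Jain)
Major: h_f = f(L/D)·V²/2g = 0.02187·4988·0.5758 = 62.81 m
Minor: ΣK = 10.6; h_m = ΣK·V²/2g = 6.104 m
Total H_L = 62.81 + 6.104 = 68.91 m

H_L ≈ 68.9 m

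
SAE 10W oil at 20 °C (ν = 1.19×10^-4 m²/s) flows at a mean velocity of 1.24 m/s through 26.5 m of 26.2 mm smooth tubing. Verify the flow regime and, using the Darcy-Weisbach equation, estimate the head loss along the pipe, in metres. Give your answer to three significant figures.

Re = VD/ν = 1.24·0.02620/1.19×10^-4 = 273 → laminar (Re < 2300)
f = 64/Re = 0.2344
h_f = f(L/D)V²/(2g) = 0.2344·(26.5/0.02620)·1.24²/(2·9.81) = 18.58 m

h_f ≈ 18.6 m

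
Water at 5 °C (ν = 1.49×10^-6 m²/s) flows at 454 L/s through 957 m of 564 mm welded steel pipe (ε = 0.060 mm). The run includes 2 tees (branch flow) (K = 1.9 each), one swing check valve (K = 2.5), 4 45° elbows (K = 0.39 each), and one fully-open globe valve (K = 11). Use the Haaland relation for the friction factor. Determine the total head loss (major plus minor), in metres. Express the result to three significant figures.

H_L ≈ 7.13 m

V = 4Q/(πD²) = 1.817 m/s; V²/2g = 0.1683 m
Re = 6.88×10^5, ε/D = 1.06×10^-4 → f = 0.01386 (Haaland)
Major: h_f = f(L/D)·V²/2g = 0.01386·1697·0.1683 = 3.960 m
Minor: ΣK = 18.9; h_m = ΣK·V²/2g = 3.174 m
Total H_L = 3.960 + 3.174 = 7.134 m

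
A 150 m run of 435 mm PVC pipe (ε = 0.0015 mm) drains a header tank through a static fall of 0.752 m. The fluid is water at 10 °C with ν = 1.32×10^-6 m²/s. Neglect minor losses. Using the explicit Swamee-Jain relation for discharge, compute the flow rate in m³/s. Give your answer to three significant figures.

Q ≈ 0.272 m³/s

Swamee-Jain (Type II): Q = -0.965·√(gD⁵h_f/L)·ln[ε/(3.7D) + √(3.17ν²L/(gD³h_f))]
√(gD⁵h_f/L) = √(9.81·0.435⁵·0.752/150) = 0.02768
ε/(3.7D) = 9.32×10^-7; √(3.17ν²L/(gD³h_f)) = 3.69×10^-5
Q = -0.965·0.02768·ln(3.787×10^-5) = 0.2719 m³/s
Check: V = 1.83 m/s, Re = 6.03×10^5, f = 0.01273, h_f = 0.749 m ≈ 0.752 m ✓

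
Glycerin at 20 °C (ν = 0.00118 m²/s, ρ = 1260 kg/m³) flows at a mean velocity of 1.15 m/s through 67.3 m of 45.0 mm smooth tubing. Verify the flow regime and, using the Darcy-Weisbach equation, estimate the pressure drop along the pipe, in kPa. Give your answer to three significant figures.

Re = VD/ν = 1.15·0.04500/0.00118 = 43.9 → laminar (Re < 2300)
f = 64/Re = 1.459
h_f = f(L/D)V²/(2g) = 1.459·(67.3/0.04500)·1.15²/(2·9.81) = 147.1 m
Δp = ρg·h_f = 1260·9.81·147.1 = 1818 kPa

Δp ≈ 1820 kPa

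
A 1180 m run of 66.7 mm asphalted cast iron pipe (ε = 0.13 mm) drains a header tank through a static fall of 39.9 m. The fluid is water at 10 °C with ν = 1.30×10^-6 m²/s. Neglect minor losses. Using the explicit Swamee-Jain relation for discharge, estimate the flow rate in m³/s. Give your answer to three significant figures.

Q ≈ 0.00459 m³/s

Swamee-Jain (Type II): Q = -0.965·√(gD⁵h_f/L)·ln[ε/(3.7D) + √(3.17ν²L/(gD³h_f))]
√(gD⁵h_f/L) = √(9.81·0.0667⁵·39.9/1180) = 6.618×10^-4
ε/(3.7D) = 5.27×10^-4; √(3.17ν²L/(gD³h_f)) = 2.33×10^-4
Q = -0.965·6.618×10^-4·ln(7.601×10^-4) = 0.004586 m³/s
Check: V = 1.31 m/s, Re = 6.73×10^4, f = 0.02594, h_f = 40.3 m ≈ 39.9 m ✓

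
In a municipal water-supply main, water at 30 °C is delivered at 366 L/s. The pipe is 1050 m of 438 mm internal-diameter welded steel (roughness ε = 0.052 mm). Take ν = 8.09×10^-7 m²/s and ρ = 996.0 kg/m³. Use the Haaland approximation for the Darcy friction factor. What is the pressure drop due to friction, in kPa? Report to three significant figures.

Δp ≈ 94.0 kPa

V = 4Q/(πD²) = 4·0.366/(π·0.438²) = 2.429 m/s
Re = VD/ν = 2.429·0.438/8.09×10^-7 = 1.32×10^6 → turbulent
ε/D = 0.052/438 = 1.19×10^-4
Haaland: f = 0.01335
h_f = f(L/D)V²/(2g) = 0.01335·(1050/0.438)·2.429²/(2·9.81) = 9.622 m
Δp = ρg·h_f = 996.0·9.81·9.622 = 94.01 kPa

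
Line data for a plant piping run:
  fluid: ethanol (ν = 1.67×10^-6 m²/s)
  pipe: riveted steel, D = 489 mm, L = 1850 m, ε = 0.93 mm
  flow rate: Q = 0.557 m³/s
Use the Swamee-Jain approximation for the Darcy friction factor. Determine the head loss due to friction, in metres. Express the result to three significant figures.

h_f ≈ 39.7 m

V = 4Q/(πD²) = 4·0.557/(π·0.489²) = 2.966 m/s
Re = VD/ν = 2.966·0.489/1.67×10^-6 = 8.68×10^5 → turbulent
ε/D = 0.93/489 = 0.00190
Swamee-Jain: f = 0.02341
h_f = f(L/D)V²/(2g) = 0.02341·(1850/0.489)·2.966²/(2·9.81) = 39.71 m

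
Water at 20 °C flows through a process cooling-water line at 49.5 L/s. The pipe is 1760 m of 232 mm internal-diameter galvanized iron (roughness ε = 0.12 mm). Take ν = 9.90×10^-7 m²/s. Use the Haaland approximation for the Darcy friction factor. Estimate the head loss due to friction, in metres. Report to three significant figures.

h_f ≈ 9.69 m

V = 4Q/(πD²) = 4·0.0495/(π·0.232²) = 1.171 m/s
Re = VD/ν = 1.171·0.232/9.90×10^-7 = 2.74×10^5 → turbulent
ε/D = 0.12/232 = 5.17×10^-4
Haaland: f = 0.01828
h_f = f(L/D)V²/(2g) = 0.01828·(1760/0.232)·1.171²/(2·9.81) = 9.692 m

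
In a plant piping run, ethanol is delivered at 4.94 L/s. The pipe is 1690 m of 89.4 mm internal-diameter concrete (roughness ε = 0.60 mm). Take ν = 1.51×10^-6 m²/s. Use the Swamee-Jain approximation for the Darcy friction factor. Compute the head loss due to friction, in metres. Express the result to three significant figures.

V = 4Q/(πD²) = 4·0.00494/(π·0.0894²) = 0.7870 m/s
Re = VD/ν = 0.7870·0.0894/1.51×10^-6 = 4.66×10^4 → turbulent
ε/D = 0.60/89.4 = 0.00671
Swamee-Jain: f = 0.03526
h_f = f(L/D)V²/(2g) = 0.03526·(1690/0.0894)·0.7870²/(2·9.81) = 21.04 m

h_f ≈ 21.0 m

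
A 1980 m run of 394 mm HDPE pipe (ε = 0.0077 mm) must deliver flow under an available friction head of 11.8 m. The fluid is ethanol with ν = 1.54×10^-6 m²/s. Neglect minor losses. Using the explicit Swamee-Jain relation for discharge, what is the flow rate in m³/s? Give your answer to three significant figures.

Swamee-Jain (Type II): Q = -0.965·√(gD⁵h_f/L)·ln[ε/(3.7D) + √(3.17ν²L/(gD³h_f))]
√(gD⁵h_f/L) = √(9.81·0.394⁵·11.8/1980) = 0.02356
ε/(3.7D) = 5.28×10^-6; √(3.17ν²L/(gD³h_f)) = 4.59×10^-5
Q = -0.965·0.02356·ln(5.113×10^-5) = 0.2247 m³/s
Check: V = 1.84 m/s, Re = 4.71×10^5, f = 0.01353, h_f = 11.8 m ≈ 11.8 m ✓

Q ≈ 0.225 m³/s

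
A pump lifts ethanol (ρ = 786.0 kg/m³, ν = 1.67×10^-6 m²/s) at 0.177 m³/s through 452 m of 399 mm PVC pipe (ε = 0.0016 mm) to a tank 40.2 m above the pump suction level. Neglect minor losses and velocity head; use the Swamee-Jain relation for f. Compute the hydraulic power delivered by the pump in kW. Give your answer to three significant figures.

V = 4Q/(πD²) = 1.416 m/s; Re = 3.38×10^5; ε/D = 4.01×10^-6; f = 0.01411
h_f = f(L/D)V²/2g = 1.632 m
Total head H = z + h_f = 40.2 + 1.632 = 41.83 m
P_hyd = ρgQH = 786.0·9.81·0.177·41.83 = 57.09 kW

P_hyd ≈ 57.1 kW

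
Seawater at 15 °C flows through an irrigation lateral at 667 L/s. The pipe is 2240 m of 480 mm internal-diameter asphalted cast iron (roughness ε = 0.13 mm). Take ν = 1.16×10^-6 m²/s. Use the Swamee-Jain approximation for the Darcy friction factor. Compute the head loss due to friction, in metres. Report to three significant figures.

V = 4Q/(πD²) = 4·0.667/(π·0.480²) = 3.686 m/s
Re = VD/ν = 3.686·0.480/1.16×10^-6 = 1.53×10^6 → turbulent
ε/D = 0.13/480 = 2.71×10^-4
Swamee-Jain: f = 0.01523
h_f = f(L/D)V²/(2g) = 0.01523·(2240/0.480)·3.686²/(2·9.81) = 49.22 m

h_f ≈ 49.2 m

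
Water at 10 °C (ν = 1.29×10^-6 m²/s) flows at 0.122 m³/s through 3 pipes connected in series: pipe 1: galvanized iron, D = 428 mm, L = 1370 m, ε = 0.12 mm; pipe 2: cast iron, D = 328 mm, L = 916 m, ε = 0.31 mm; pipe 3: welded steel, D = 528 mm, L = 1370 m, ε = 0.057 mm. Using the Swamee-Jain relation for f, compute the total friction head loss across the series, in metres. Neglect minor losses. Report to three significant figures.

H ≈ 8.69 m

Pipe 1: V = 0.8480 m/s, Re = 2.81×10^5, ε/D = 2.80×10^-4, f = 0.01703, h_1 = f(L/D)V²/2g = 1.998 m
Pipe 2: V = 1.444 m/s, Re = 3.67×10^5, ε/D = 9.45×10^-4, f = 0.02034, h_2 = f(L/D)V²/2g = 6.034 m
Pipe 3: V = 0.5572 m/s, Re = 2.28×10^5, ε/D = 1.08×10^-4, f = 0.01613, h_3 = f(L/D)V²/2g = 0.6622 m
Series → Q common, losses add: H = Σh = 8.694 m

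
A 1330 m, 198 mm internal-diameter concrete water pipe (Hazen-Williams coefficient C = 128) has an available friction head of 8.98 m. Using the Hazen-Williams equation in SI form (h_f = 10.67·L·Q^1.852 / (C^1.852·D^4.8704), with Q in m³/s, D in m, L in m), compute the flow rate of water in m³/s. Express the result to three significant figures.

Q ≈ 0.0339 m³/s

Rearranging: Q = [h_f·C^1.852·D^4.8704 / (10.67·L)]^(1/1.852)
Q = [8.98·128^1.852·0.198^4.8704 / (10.67·1330)]^0.540 = 0.03392 m³/s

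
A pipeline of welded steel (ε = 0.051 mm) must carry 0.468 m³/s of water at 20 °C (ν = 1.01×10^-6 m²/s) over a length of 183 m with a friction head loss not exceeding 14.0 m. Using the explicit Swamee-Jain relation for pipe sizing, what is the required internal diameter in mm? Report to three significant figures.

Swamee-Jain (Type III): D = 0.66·[ε^1.25·(LQ²/(gh_f))^4.75 + ν·Q^9.4·(L/(gh_f))^5.2]^0.04
LQ²/(gh_f) = 0.2918; L/(gh_f) = 1.332
Term 1 = ε^1.25·(…)^4.75 = 1.24×10^-8; Term 2 = ν·Q^9.4·(…)^5.2 = 3.57×10^-9
D = 0.66·(1.24×10^-8 + 3.57×10^-9)^0.04 = 0.3219 m = 322 mm
Check: V = 5.75 m/s, Re = 1.83×10^6, f = 0.01383, h_f = 13.3 m ≈ 14.0 m ✓

D ≈ 322 mm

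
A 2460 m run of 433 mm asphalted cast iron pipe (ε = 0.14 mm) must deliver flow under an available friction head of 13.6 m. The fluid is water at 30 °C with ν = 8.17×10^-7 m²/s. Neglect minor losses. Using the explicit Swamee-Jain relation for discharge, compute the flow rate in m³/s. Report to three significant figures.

Swamee-Jain (Type II): Q = -0.965·√(gD⁵h_f/L)·ln[ε/(3.7D) + √(3.17ν²L/(gD³h_f))]
√(gD⁵h_f/L) = √(9.81·0.433⁵·13.6/2460) = 0.02873
ε/(3.7D) = 8.74×10^-5; √(3.17ν²L/(gD³h_f)) = 2.19×10^-5
Q = -0.965·0.02873·ln(1.093×10^-4) = 0.2529 m³/s
Check: V = 1.72 m/s, Re = 9.10×10^5, f = 0.01602, h_f = 13.7 m ≈ 13.6 m ✓

Q ≈ 0.253 m³/s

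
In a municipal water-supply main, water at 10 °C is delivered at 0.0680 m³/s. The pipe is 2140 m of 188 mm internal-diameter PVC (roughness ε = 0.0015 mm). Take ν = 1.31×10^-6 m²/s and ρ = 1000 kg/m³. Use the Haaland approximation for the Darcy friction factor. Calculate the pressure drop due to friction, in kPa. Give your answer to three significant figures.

V = 4Q/(πD²) = 4·0.0680/(π·0.188²) = 2.450 m/s
Re = VD/ν = 2.450·0.188/1.31×10^-6 = 3.52×10^5 → turbulent
ε/D = 0.0015/188 = 7.98×10^-6
Haaland: f = 0.01400
h_f = f(L/D)V²/(2g) = 0.01400·(2140/0.188)·2.450²/(2·9.81) = 48.73 m
Δp = ρg·h_f = 1000·9.81·48.73 = 478.0 kPa

Δp ≈ 478 kPa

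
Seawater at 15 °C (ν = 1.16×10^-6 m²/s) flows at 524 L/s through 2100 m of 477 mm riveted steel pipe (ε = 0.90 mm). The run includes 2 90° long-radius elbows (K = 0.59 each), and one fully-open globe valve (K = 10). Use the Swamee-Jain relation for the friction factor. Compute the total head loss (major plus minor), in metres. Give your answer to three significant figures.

V = 4Q/(πD²) = 2.932 m/s; V²/2g = 0.4382 m
Re = 1.21×10^6, ε/D = 0.00189 → f = 0.02329 (Swamee-Jain)
Major: h_f = f(L/D)·V²/2g = 0.02329·4403·0.4382 = 44.93 m
Minor: ΣK = 11.2; h_m = ΣK·V²/2g = 4.900 m
Total H_L = 44.93 + 4.900 = 49.83 m

H_L ≈ 49.8 m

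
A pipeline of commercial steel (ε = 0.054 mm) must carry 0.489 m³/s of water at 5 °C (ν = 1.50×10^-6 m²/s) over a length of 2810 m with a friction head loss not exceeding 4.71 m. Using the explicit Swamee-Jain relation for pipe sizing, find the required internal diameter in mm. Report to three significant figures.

Swamee-Jain (Type III): D = 0.66·[ε^1.25·(LQ²/(gh_f))^4.75 + ν·Q^9.4·(L/(gh_f))^5.2]^0.04
LQ²/(gh_f) = 14.54; L/(gh_f) = 60.82
Term 1 = ε^1.25·(…)^4.75 = 1.54; Term 2 = ν·Q^9.4·(…)^5.2 = 3.41
D = 0.66·(1.54 + 3.41)^0.04 = 0.7036 m = 704 mm
Check: V = 1.26 m/s, Re = 5.90×10^5, f = 0.01390, h_f = 4.48 m ≈ 4.71 m ✓

D ≈ 704 mm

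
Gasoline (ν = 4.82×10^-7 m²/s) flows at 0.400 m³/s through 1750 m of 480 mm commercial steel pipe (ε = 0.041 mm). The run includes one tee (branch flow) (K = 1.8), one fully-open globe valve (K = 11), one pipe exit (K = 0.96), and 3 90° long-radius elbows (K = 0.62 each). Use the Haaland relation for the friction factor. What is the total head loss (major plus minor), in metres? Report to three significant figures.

H_L ≈ 15.2 m

V = 4Q/(πD²) = 2.210 m/s; V²/2g = 0.2490 m
Re = 2.20×10^6, ε/D = 8.54×10^-5 → f = 0.01240 (Haaland)
Major: h_f = f(L/D)·V²/2g = 0.01240·3646·0.2490 = 11.26 m
Minor: ΣK = 15.6; h_m = ΣK·V²/2g = 3.890 m
Total H_L = 11.26 + 3.890 = 15.15 m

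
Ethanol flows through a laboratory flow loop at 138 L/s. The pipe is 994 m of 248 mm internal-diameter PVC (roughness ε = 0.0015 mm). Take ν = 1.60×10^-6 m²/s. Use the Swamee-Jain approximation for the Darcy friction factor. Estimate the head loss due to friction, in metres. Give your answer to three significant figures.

V = 4Q/(πD²) = 4·0.138/(π·0.248²) = 2.857 m/s
Re = VD/ν = 2.857·0.248/1.60×10^-6 = 4.43×10^5 → turbulent
ε/D = 0.0015/248 = 6.05×10^-6
Swamee-Jain: f = 0.01347
h_f = f(L/D)V²/(2g) = 0.01347·(994/0.248)·2.857²/(2·9.81) = 22.46 m

h_f ≈ 22.5 m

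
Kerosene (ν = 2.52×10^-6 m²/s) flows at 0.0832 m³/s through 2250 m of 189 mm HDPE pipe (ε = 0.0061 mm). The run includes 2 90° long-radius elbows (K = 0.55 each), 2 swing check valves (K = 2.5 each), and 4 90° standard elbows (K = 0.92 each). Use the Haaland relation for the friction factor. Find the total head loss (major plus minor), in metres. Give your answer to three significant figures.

H_L ≈ 86.6 m

V = 4Q/(πD²) = 2.966 m/s; V²/2g = 0.4483 m
Re = 2.22×10^5, ε/D = 3.23×10^-5 → f = 0.01541 (Haaland)
Major: h_f = f(L/D)·V²/2g = 0.01541·11905·0.4483 = 82.22 m
Minor: ΣK = 9.78; h_m = ΣK·V²/2g = 4.384 m
Total H_L = 82.22 + 4.384 = 86.60 m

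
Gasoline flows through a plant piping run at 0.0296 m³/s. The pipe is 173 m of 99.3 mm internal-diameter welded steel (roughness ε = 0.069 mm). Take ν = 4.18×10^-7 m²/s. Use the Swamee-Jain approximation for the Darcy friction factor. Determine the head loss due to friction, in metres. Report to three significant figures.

h_f ≈ 24.0 m

V = 4Q/(πD²) = 4·0.0296/(π·0.0993²) = 3.822 m/s
Re = VD/ν = 3.822·0.0993/4.18×10^-7 = 9.08×10^5 → turbulent
ε/D = 0.069/99.3 = 6.95×10^-4
Swamee-Jain: f = 0.01854
h_f = f(L/D)V²/(2g) = 0.01854·(173/0.0993)·3.822²/(2·9.81) = 24.05 m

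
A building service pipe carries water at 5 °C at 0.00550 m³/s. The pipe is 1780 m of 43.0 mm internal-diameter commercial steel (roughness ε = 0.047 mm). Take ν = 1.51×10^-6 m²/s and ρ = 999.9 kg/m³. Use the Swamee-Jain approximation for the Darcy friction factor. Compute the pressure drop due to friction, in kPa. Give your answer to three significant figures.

V = 4Q/(πD²) = 4·0.00550/(π·0.0430²) = 3.787 m/s
Re = VD/ν = 3.787·0.0430/1.51×10^-6 = 1.08×10^5 → turbulent
ε/D = 0.047/43.0 = 0.00109
Swamee-Jain: f = 0.02251
h_f = f(L/D)V²/(2g) = 0.02251·(1780/0.0430)·3.787²/(2·9.81) = 681.3 m
Δp = ρg·h_f = 999.9·9.81·681.3 = 6682 kPa

Δp ≈ 6680 kPa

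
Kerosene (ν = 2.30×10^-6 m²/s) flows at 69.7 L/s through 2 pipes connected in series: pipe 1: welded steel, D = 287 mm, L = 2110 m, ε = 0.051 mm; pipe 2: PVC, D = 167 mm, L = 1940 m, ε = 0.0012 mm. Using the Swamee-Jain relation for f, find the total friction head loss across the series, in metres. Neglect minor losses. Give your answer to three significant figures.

Pipe 1: V = 1.077 m/s, Re = 1.34×10^5, ε/D = 1.78×10^-4, f = 0.01799, h_1 = f(L/D)V²/2g = 7.825 m
Pipe 2: V = 3.182 m/s, Re = 2.31×10^5, ε/D = 7.19×10^-6, f = 0.01518, h_2 = f(L/D)V²/2g = 90.99 m
Series → Q common, losses add: H = Σh = 98.81 m

H ≈ 98.8 m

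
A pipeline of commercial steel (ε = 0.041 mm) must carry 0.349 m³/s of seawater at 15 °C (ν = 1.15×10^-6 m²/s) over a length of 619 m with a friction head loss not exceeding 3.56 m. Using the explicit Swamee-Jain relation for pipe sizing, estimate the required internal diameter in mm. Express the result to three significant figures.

Swamee-Jain (Type III): D = 0.66·[ε^1.25·(LQ²/(gh_f))^4.75 + ν·Q^9.4·(L/(gh_f))^5.2]^0.04
LQ²/(gh_f) = 2.159; L/(gh_f) = 17.72
Term 1 = ε^1.25·(…)^4.75 = 1.27×10^-4; Term 2 = ν·Q^9.4·(…)^5.2 = 1.80×10^-4
D = 0.66·(1.27×10^-4 + 1.80×10^-4)^0.04 = 0.4776 m = 478 mm
Check: V = 1.95 m/s, Re = 8.09×10^5, f = 0.01356, h_f = 3.40 m ≈ 3.56 m ✓

D ≈ 478 mm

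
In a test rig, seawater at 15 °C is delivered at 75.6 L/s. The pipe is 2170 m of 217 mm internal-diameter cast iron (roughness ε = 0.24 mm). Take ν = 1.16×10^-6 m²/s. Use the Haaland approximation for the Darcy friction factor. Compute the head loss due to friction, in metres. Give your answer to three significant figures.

V = 4Q/(πD²) = 4·0.0756/(π·0.217²) = 2.044 m/s
Re = VD/ν = 2.044·0.217/1.16×10^-6 = 3.82×10^5 → turbulent
ε/D = 0.24/217 = 0.00111
Haaland: f = 0.02080
h_f = f(L/D)V²/(2g) = 0.02080·(2170/0.217)·2.044²/(2·9.81) = 44.29 m

h_f ≈ 44.3 m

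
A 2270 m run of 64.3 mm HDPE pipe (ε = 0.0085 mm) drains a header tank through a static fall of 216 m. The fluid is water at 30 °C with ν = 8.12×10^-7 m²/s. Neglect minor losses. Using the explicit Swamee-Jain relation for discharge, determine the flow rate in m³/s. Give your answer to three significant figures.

Q ≈ 0.00877 m³/s

Swamee-Jain (Type II): Q = -0.965·√(gD⁵h_f/L)·ln[ε/(3.7D) + √(3.17ν²L/(gD³h_f))]
√(gD⁵h_f/L) = √(9.81·0.0643⁵·216/2270) = 0.001013
ε/(3.7D) = 3.57×10^-5; √(3.17ν²L/(gD³h_f)) = 9.18×10^-5
Q = -0.965·0.001013·ln(1.275×10^-4) = 0.008765 m³/s
Check: V = 2.70 m/s, Re = 2.14×10^5, f = 0.01648, h_f = 216 m ≈ 216 m ✓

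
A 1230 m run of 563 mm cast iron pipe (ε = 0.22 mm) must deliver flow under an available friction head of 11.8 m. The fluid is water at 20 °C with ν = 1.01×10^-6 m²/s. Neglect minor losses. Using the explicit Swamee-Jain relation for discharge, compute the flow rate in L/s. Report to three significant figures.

Q ≈ 636 L/s

Swamee-Jain (Type II): Q = -0.965·√(gD⁵h_f/L)·ln[ε/(3.7D) + √(3.17ν²L/(gD³h_f))]
√(gD⁵h_f/L) = √(9.81·0.563⁵·11.8/1230) = 0.07296
ε/(3.7D) = 1.06×10^-4; √(3.17ν²L/(gD³h_f)) = 1.39×10^-5
Q = -0.965·0.07296·ln(1.195×10^-4) = 0.6359 m³/s
Check: V = 2.55 m/s, Re = 1.42×10^6, f = 0.01633, h_f = 11.9 m ≈ 11.8 m ✓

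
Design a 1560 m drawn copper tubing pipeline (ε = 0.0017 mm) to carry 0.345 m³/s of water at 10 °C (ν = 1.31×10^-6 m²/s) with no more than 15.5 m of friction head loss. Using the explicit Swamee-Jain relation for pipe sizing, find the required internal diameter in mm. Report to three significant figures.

Swamee-Jain (Type III): D = 0.66·[ε^1.25·(LQ²/(gh_f))^4.75 + ν·Q^9.4·(L/(gh_f))^5.2]^0.04
LQ²/(gh_f) = 1.221; L/(gh_f) = 10.26
Term 1 = ε^1.25·(…)^4.75 = 1.59×10^-7; Term 2 = ν·Q^9.4·(…)^5.2 = 1.07×10^-5
D = 0.66·(1.59×10^-7 + 1.07×10^-5)^0.04 = 0.4179 m = 418 mm
Check: V = 2.52 m/s, Re = 8.02×10^5, f = 0.01214, h_f = 14.6 m ≈ 15.5 m ✓

D ≈ 418 mm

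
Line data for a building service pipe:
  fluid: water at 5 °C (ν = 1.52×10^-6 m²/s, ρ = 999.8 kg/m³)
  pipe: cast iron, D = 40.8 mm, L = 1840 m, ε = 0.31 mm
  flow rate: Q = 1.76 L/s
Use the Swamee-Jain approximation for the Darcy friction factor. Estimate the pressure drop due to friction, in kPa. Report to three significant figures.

V = 4Q/(πD²) = 4·0.00176/(π·0.0408²) = 1.346 m/s
Re = VD/ν = 1.346·0.0408/1.52×10^-6 = 3.61×10^4 → turbulent
ε/D = 0.31/40.8 = 0.00760
Swamee-Jain: f = 0.03696
h_f = f(L/D)V²/(2g) = 0.03696·(1840/0.0408)·1.346²/(2·9.81) = 154.0 m
Δp = ρg·h_f = 999.8·9.81·154.0 = 1510 kPa

Δp ≈ 1510 kPa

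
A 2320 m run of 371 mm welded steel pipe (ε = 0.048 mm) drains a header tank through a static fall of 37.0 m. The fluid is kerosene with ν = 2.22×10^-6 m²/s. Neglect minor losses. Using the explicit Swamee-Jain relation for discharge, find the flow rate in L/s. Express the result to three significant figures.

Q ≈ 302 L/s

Swamee-Jain (Type II): Q = -0.965·√(gD⁵h_f/L)·ln[ε/(3.7D) + √(3.17ν²L/(gD³h_f))]
√(gD⁵h_f/L) = √(9.81·0.371⁵·37.0/2320) = 0.03316
ε/(3.7D) = 3.50×10^-5; √(3.17ν²L/(gD³h_f)) = 4.42×10^-5
Q = -0.965·0.03316·ln(7.919×10^-5) = 0.3022 m³/s
Check: V = 2.80 m/s, Re = 4.67×10^5, f = 0.01491, h_f = 37.1 m ≈ 37.0 m ✓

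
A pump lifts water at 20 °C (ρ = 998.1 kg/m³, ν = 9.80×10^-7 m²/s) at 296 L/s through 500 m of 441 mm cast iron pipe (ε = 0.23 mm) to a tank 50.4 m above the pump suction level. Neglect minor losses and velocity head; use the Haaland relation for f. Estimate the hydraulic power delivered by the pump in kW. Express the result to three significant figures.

V = 4Q/(πD²) = 1.938 m/s; Re = 8.72×10^5; ε/D = 5.22×10^-4; f = 0.01738
h_f = f(L/D)V²/2g = 3.771 m
Total head H = z + h_f = 50.4 + 3.771 = 54.17 m
P_hyd = ρgQH = 998.1·9.81·0.296·54.17 = 157.0 kW

P_hyd ≈ 157 kW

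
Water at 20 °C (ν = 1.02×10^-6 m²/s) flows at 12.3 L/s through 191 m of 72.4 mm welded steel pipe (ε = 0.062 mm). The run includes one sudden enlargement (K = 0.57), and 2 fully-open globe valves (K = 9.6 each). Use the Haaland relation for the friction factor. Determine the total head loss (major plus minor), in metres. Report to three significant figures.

V = 4Q/(πD²) = 2.988 m/s; V²/2g = 0.4550 m
Re = 2.12×10^5, ε/D = 8.56×10^-4 → f = 0.02025 (Haaland)
Major: h_f = f(L/D)·V²/2g = 0.02025·2638·0.4550 = 24.30 m
Minor: ΣK = 19.8; h_m = ΣK·V²/2g = 8.995 m
Total H_L = 24.30 + 8.995 = 33.30 m

H_L ≈ 33.3 m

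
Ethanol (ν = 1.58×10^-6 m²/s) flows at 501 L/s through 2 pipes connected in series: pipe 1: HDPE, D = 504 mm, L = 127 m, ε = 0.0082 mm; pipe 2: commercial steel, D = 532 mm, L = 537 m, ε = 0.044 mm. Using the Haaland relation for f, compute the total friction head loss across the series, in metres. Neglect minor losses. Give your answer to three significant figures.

H ≈ 4.50 m

Pipe 1: V = 2.511 m/s, Re = 8.01×10^5, ε/D = 1.63×10^-5, f = 0.01229, h_1 = f(L/D)V²/2g = 0.9955 m
Pipe 2: V = 2.254 m/s, Re = 7.59×10^5, ε/D = 8.27×10^-5, f = 0.01342, h_2 = f(L/D)V²/2g = 3.506 m
Series → Q common, losses add: H = Σh = 4.501 m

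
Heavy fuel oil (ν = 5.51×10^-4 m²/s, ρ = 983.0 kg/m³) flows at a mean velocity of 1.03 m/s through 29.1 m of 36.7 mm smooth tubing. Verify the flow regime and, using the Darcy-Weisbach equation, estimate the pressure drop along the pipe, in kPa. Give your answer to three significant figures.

Δp ≈ 386 kPa

Re = VD/ν = 1.03·0.03670/5.51×10^-4 = 68.6 → laminar (Re < 2300)
f = 64/Re = 0.9329
h_f = f(L/D)V²/(2g) = 0.9329·(29.1/0.03670)·1.03²/(2·9.81) = 40.00 m
Δp = ρg·h_f = 983.0·9.81·40.00 = 385.7 kPa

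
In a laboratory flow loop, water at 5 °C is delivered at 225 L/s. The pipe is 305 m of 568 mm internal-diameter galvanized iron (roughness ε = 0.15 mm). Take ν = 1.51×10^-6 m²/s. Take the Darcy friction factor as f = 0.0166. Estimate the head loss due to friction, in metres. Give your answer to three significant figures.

V = 4Q/(πD²) = 4·0.225/(π·0.568²) = 0.8880 m/s
h_f = f(L/D)V²/(2g) = 0.01660·(305/0.568)·0.8880²/(2·9.81) = 0.3582 m

h_f ≈ 0.358 m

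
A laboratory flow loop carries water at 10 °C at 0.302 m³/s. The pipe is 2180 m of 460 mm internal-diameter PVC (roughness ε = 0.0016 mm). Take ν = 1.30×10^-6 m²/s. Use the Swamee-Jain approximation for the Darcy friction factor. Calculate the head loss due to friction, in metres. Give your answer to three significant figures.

h_f ≈ 10.0 m

V = 4Q/(πD²) = 4·0.302/(π·0.460²) = 1.817 m/s
Re = VD/ν = 1.817·0.460/1.30×10^-6 = 6.43×10^5 → turbulent
ε/D = 0.0016/460 = 3.48×10^-6
Swamee-Jain: f = 0.01259
h_f = f(L/D)V²/(2g) = 0.01259·(2180/0.460)·1.817²/(2·9.81) = 10.04 m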